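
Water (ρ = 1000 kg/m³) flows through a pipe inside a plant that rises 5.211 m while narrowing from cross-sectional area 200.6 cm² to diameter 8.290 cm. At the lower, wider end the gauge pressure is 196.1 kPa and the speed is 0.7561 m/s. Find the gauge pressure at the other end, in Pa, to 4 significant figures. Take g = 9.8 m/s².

141400 Pa

Mass conservation (A₁v₁ = A₂v₂) gives v₂ = 0.7561 × 200.6/53.98 = 2.810 m/s.
Bernoulli: P₁ + ½ρv₁² + ρg h₁ = P₂ + ½ρv₂² + ρg h₂, so P₂ = P₁ + ½ρ(v₁² − v₂²) − ρg(h₂ − h₁).
P₂ = 196100 + ½·1000·(0.7561² − 2.810²) − 1000·9.8·(+5.211) = 196100 + (-3662) − (51070) = 141400 Pa.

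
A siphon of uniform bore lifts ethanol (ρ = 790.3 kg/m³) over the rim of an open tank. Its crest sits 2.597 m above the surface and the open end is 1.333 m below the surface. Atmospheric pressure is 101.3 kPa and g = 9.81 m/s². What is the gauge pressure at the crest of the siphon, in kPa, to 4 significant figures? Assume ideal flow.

Bernoulli surface→outlet gives ½v² = g·h_out, so v = √(2·9.81·1.333) = 5.114 m/s.
The bore is uniform, so the speed at the crest is the same v. Bernoulli surface→crest: P_atm = P_top + ½ρv² + ρg·h_top.
P_top = 101300 − ½·790.3·5.114² − 790.3·9.81·2.597 = 70830 Pa. So P_gauge = P_top − P_atm = -30470 Pa.

P_gauge ≈ -30.47 kPa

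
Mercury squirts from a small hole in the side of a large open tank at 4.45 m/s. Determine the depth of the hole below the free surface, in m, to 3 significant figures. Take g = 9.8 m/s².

For a small hole in a large open tank, ½v² = gh, giving h = v²/(2g).
h = 4.45²/(2·9.8) = 19.8/19.60 = 1.01 m.

h = 1.01 m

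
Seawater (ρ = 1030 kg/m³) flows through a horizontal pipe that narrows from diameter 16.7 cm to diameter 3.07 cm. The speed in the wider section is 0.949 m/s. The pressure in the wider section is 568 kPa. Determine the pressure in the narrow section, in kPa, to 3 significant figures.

The volume flow rate is constant, so v₂ = (A₁/A₂)v₁ = (219/7.40)·0.949 = 28.1 m/s.
With no height change, Bernoulli's equation is P₁ + ½ρv₁² = P₂ + ½ρv₂².
P₂ = P₁ − ½ρ(v₂² − v₁²) = 568000 − ½·1030·(28.1² − 0.949²) = 568000 − 406000 = 162000 Pa.

P₂ ≈ 162 kPa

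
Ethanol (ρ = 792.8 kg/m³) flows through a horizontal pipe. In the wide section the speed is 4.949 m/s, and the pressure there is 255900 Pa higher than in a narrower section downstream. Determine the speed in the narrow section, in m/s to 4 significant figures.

v₂ ≈ 25.89 m/s

Horizontal Bernoulli: P₁ + ½ρv₁² = P₂ + ½ρv₂², so v₂² = v₁² + 2(P₁ − P₂)/ρ.
v₂ = √(4.949² + 2·255900/792.8) = √(24.49 + 645.6) = 25.89 m/s.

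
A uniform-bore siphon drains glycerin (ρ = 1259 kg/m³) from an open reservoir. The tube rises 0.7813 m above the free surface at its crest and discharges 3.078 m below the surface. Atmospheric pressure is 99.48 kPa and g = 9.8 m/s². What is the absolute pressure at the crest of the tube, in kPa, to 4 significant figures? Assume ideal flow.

The outlet speed comes from Torricelli: v = √(2g·3.078) = 7.767 m/s.
The bore is uniform, so the speed at the crest is the same v. Bernoulli surface→crest: P_atm = P_top + ½ρv² + ρg·h_top.
P_top = 99480 − ½·1259·7.767² − 1259·9.8·0.7813 = 51860 Pa.

P_top ≈ 51.86 kPa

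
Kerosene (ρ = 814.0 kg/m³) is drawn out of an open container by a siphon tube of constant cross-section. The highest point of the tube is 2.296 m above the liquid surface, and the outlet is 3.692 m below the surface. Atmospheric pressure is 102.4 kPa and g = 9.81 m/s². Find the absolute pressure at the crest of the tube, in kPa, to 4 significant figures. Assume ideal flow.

The outlet speed comes from Torricelli: v = √(2g·3.692) = 8.511 m/s.
Continuity keeps v the same throughout the tube; from surface to crest, P_atm + 0 = P_top + ½ρv² + ρg·h_top.
P_top = 102400 − ½·814.0·8.511² − 814.0·9.81·2.296 = 54580 Pa.

P_top = 54.58 kPa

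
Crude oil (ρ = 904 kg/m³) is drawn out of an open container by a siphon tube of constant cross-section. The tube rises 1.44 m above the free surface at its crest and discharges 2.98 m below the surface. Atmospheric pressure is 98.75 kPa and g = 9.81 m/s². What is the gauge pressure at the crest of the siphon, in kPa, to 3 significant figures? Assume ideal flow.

P_gauge ≈ -39.2 kPa

The outlet speed comes from Torricelli: v = √(2g·2.98) = 7.65 m/s.
With constant cross-section the crest speed equals v; applying Bernoulli from the surface up to the crest, P_top = P_atm − ½ρv² − ρg·h_top.
P_top = 98750 − ½·904·7.65² − 904·9.81·1.44 = 59600 Pa. So P_gauge = P_top − P_atm = -39200 Pa.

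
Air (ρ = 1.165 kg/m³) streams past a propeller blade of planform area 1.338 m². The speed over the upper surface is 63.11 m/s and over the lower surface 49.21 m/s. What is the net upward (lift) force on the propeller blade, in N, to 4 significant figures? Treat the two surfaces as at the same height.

F = 1217 N

With equal heights on the two surfaces, Bernoulli gives P_lower − P_upper = ½ρ(v_upper² − v_lower²).
ΔP = ½·1.165·(63.11² − 49.21²) = 909.4 Pa.
Lift = ΔP · A = 909.4 × 1.338 = 1217 N.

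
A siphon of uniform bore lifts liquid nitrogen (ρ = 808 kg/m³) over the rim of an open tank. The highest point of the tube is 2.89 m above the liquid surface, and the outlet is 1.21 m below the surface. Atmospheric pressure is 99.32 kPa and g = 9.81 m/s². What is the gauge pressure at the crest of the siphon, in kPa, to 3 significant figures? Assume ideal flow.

From the surface to the outlet (both open to atmosphere, surface at rest): v = √(2g·h_out) = √(2·9.81·1.21) = 4.87 m/s.
With constant cross-section the crest speed equals v; applying Bernoulli from the surface up to the crest, P_top = P_atm − ½ρv² − ρg·h_top.
P_top = 99320 − ½·808·4.87² − 808·9.81·2.89 = 66800 Pa. So P_gauge = P_top − P_atm = -32500 Pa.

P_gauge ≈ -32.5 kPa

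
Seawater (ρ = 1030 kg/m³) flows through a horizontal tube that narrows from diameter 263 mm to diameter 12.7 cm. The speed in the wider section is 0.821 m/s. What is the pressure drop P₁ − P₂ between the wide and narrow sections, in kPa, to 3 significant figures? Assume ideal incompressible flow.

Continuity gives A₁v₁ = A₂v₂, so v₂ = (543 cm²)/(127 cm²) × 0.821 m/s = 3.52 m/s.
Bernoulli (h₁ = h₂): P₁ − P₂ = ½ρ(v₂² − v₁²).
P₁ − P₂ = ½·1030·(3.52² − 0.821²) = ½·1030·11.7 = 6040 Pa.

6.04 kPa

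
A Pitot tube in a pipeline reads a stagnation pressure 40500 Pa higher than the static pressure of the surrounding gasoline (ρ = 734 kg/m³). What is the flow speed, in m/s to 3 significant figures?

At the stagnation point the flow is brought to rest, so Bernoulli gives P_stag − P_static = ½ρv².
v = √(2ΔP/ρ) = √(2·40500/734) = 10.5 m/s.

v = 10.5 m/s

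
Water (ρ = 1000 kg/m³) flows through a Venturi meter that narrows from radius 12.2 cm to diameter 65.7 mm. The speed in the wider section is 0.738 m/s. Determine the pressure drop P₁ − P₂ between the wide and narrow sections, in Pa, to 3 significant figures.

51500 Pa

Continuity gives A₁v₁ = A₂v₂, so v₂ = (468 cm²)/(33.9 cm²) × 0.738 m/s = 10.2 m/s.
Bernoulli (h₁ = h₂): P₁ − P₂ = ½ρ(v₂² − v₁²).
P₁ − P₂ = ½·1000·(10.2² − 0.738²) = ½·1000·103 = 51500 Pa.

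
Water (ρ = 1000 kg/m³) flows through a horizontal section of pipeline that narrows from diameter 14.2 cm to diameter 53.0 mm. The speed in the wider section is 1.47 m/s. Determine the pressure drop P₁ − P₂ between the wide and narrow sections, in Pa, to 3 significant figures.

54600 Pa

Mass conservation (A₁v₁ = A₂v₂) gives v₂ = 1.47 × 158/22.1 = 10.6 m/s.
Bernoulli (h₁ = h₂): P₁ − P₂ = ½ρ(v₂² − v₁²).
P₁ − P₂ = ½·1000·(10.6² − 1.47²) = ½·1000·109 = 54600 Pa.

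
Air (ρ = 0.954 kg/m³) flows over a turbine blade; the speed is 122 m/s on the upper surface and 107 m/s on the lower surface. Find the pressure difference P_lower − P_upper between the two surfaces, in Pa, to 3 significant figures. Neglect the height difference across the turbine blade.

Bernoulli (same height): P_lower − P_upper = ½ρ(v_upper² − v_lower²).
ΔP = ½·0.954·(122² − 107²) = 1640 Pa.

ΔP ≈ 1640 Pa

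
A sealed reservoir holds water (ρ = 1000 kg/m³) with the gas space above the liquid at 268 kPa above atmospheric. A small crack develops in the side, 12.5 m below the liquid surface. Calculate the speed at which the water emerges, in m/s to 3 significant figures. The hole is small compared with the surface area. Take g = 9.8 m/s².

v ≈ 27.9 m/s

Take point 1 at the surface (v₁ ≈ 0) and point 2 at the hole (at atmospheric pressure). Bernoulli: P₁ + ρg h = P_atm + ½ρv₂².
With P₁ − P_atm = 268000 Pa, v₂ = √(2gh + 2ΔP/ρ) = √(2·9.8·12.5 + 2·268000/1000) = 27.9 m/s.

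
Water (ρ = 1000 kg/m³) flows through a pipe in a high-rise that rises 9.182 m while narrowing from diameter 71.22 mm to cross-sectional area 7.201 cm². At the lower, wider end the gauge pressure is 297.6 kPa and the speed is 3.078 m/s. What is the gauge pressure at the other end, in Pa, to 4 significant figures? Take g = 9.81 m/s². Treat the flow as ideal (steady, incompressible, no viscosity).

P₂ = 67280 Pa

Mass conservation (A₁v₁ = A₂v₂) gives v₂ = 3.078 × 39.84/7.201 = 17.03 m/s.
Applying Bernoulli between the two ends and solving for P₂: P₂ = P₁ + ½ρ(v₁² − v₂²) − ρgΔh.
P₂ = 297600 + ½·1000·(3.078² − 17.03²) − 1000·9.81·(+9.182) = 297600 + (-140200) − (90080) = 67280 Pa.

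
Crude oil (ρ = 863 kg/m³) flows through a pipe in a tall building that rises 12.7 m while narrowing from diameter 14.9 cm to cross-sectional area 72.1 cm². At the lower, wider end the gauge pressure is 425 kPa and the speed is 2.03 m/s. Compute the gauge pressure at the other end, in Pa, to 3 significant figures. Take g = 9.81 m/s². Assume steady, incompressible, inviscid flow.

Continuity gives A₁v₁ = A₂v₂, so v₂ = (174 cm²)/(72.1 cm²) × 2.03 m/s = 4.91 m/s.
Bernoulli: P₁ + ½ρv₁² + ρg h₁ = P₂ + ½ρv₂² + ρg h₂, so P₂ = P₁ + ½ρ(v₁² − v₂²) − ρg(h₂ − h₁).
P₂ = 425000 + ½·863·(2.03² − 4.91²) − 863·9.81·(+12.7) = 425000 + (-8620) − (108000) = 309000 Pa.

P₂ ≈ 309000 Pa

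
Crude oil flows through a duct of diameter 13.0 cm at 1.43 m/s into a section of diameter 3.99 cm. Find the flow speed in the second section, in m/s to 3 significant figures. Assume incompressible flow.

Mass conservation (A₁v₁ = A₂v₂) gives v₂ = 1.43 × 133/12.5 = 15.2 m/s.

15.2 m/s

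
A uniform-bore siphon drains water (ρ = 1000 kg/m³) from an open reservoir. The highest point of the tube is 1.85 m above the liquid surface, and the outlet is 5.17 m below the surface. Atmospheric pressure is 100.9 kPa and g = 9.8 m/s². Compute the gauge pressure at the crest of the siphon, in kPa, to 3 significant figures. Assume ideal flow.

From the surface to the outlet (both open to atmosphere, surface at rest): v = √(2g·h_out) = √(2·9.8·5.17) = 10.1 m/s.
With constant cross-section the crest speed equals v; applying Bernoulli from the surface up to the crest, P_top = P_atm − ½ρv² − ρg·h_top.
P_top = 100900 − ½·1000·10.1² − 1000·9.8·1.85 = 32100 Pa. So P_gauge = P_top − P_atm = -68800 Pa.

P_gauge ≈ -68.8 kPa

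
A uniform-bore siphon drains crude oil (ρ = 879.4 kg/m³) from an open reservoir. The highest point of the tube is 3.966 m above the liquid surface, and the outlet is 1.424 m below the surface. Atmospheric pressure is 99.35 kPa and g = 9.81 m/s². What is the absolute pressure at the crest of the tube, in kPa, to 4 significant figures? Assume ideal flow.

The outlet speed comes from Torricelli: v = √(2g·1.424) = 5.286 m/s.
With constant cross-section the crest speed equals v; applying Bernoulli from the surface up to the crest, P_top = P_atm − ½ρv² − ρg·h_top.
P_top = 99350 − ½·879.4·5.286² − 879.4·9.81·3.966 = 52850 Pa.

P_top ≈ 52.85 kPa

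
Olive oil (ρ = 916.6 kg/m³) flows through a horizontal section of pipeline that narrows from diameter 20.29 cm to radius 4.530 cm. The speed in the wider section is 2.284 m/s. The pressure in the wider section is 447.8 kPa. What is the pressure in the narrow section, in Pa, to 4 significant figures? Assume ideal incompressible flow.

Continuity gives A₁v₁ = A₂v₂, so v₂ = (323.3 cm²)/(64.47 cm²) × 2.284 m/s = 11.46 m/s.
Bernoulli (h₁ = h₂): P₁ − P₂ = ½ρ(v₂² − v₁²).
P₂ = P₁ − ½ρ(v₂² − v₁²) = 447800 − ½·916.6·(11.46² − 2.284²) = 447800 − 57750 = 390100 Pa.

390100 Pa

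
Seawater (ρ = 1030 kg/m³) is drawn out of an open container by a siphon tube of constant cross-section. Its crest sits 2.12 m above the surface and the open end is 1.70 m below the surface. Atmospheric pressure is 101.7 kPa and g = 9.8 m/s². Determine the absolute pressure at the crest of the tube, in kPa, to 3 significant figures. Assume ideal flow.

63.1 kPa

Bernoulli surface→outlet gives ½v² = g·h_out, so v = √(2·9.8·1.70) = 5.77 m/s.
With constant cross-section the crest speed equals v; applying Bernoulli from the surface up to the crest, P_top = P_atm − ½ρv² − ρg·h_top.
P_top = 101700 − ½·1030·5.77² − 1030·9.8·2.12 = 63100 Pa.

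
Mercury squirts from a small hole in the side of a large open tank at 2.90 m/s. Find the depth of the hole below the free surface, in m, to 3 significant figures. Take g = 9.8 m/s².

h = 0.429 m

For a small hole in a large open tank, ½v² = gh, giving h = v²/(2g).
h = 2.90²/(2·9.8) = 8.41/19.60 = 0.429 m.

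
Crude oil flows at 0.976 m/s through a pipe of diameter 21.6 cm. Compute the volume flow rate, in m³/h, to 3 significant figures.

Q ≈ 129 m³/h

Q = A·v = 0.0366 m² × 0.976 m/s = 0.0358 m³/s.
Converting: 0.0358 m³/s × 3600 = 129 m³/h.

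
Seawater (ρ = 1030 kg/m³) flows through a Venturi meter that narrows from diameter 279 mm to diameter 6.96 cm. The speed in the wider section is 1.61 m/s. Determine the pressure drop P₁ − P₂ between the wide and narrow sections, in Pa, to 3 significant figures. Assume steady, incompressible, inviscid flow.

ΔP = 343000 Pa

The volume flow rate is constant, so v₂ = (A₁/A₂)v₁ = (611/38.0)·1.61 = 25.9 m/s.
Bernoulli (h₁ = h₂): P₁ − P₂ = ½ρ(v₂² − v₁²).
P₁ − P₂ = ½·1030·(25.9² − 1.61²) = ½·1030·667 = 343000 Pa.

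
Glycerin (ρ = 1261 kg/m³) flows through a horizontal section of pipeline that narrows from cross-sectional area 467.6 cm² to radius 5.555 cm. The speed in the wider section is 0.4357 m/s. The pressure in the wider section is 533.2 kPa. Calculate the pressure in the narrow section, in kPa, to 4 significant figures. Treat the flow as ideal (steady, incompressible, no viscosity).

Continuity gives A₁v₁ = A₂v₂, so v₂ = (467.6 cm²)/(96.94 cm²) × 0.4357 m/s = 2.102 m/s.
Bernoulli (h₁ = h₂): P₁ − P₂ = ½ρ(v₂² − v₁²).
P₂ = P₁ − ½ρ(v₂² − v₁²) = 533200 − ½·1261·(2.102² − 0.4357²) = 533200 − 2665 = 530500 Pa.

P₂ ≈ 530.5 kPa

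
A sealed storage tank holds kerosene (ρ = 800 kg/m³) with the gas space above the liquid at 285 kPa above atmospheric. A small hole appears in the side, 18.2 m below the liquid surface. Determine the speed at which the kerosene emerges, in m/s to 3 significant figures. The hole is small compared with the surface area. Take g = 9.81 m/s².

Take point 1 at the surface (v₁ ≈ 0) and point 2 at the hole (at atmospheric pressure). Bernoulli: P₁ + ρg h = P_atm + ½ρv₂².
With P₁ − P_atm = 285000 Pa, v₂ = √(2gh + 2ΔP/ρ) = √(2·9.81·18.2 + 2·285000/800) = 32.7 m/s.

v ≈ 32.7 m/s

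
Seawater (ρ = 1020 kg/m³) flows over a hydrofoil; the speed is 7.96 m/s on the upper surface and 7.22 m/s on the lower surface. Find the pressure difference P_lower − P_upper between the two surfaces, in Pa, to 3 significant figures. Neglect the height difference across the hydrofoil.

Bernoulli (same height): P_lower − P_upper = ½ρ(v_upper² − v_lower²).
ΔP = ½·1020·(7.96² − 7.22²) = 5730 Pa.

5730 Pa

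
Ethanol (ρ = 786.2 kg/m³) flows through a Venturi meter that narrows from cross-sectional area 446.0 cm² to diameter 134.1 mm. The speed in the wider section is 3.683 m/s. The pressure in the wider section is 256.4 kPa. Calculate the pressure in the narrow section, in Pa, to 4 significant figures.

Continuity gives A₁v₁ = A₂v₂, so v₂ = (446.0 cm²)/(141.2 cm²) × 3.683 m/s = 11.63 m/s.
With no height change, Bernoulli's equation is P₁ + ½ρv₁² = P₂ + ½ρv₂².
P₂ = P₁ − ½ρ(v₂² − v₁²) = 256400 − ½·786.2·(11.63² − 3.683²) = 256400 − 47840 = 208600 Pa.

P₂ = 208600 Pa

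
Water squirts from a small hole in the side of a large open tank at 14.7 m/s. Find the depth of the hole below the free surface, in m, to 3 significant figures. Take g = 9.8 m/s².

11.0 m

Inverting v = √(2gh) gives h = v² / 2g.
h = 14.7²/(2·9.8) = 216/19.60 = 11.0 m.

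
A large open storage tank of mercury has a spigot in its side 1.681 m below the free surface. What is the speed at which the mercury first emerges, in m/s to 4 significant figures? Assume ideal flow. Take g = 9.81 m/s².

With the surface at rest and both surface and jet at atmospheric pressure, Bernoulli gives ρg h = ½ρv², so v = √(2gh) = √(2·9.81·1.681) = 5.743 m/s.

5.743 m/s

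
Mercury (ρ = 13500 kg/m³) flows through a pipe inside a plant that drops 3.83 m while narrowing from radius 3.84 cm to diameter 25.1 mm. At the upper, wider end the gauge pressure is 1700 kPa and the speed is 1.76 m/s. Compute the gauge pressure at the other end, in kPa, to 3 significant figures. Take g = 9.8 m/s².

P₂ = 395 kPa

Continuity gives A₁v₁ = A₂v₂, so v₂ = (46.3 cm²)/(4.95 cm²) × 1.76 m/s = 16.5 m/s.
Applying Bernoulli between the two ends and solving for P₂: P₂ = P₁ + ½ρ(v₁² − v₂²) − ρgΔh.
P₂ = 1700000 + ½·13500·(1.76² − 16.5²) − 13500·9.8·(−3.83) = 1700000 + (-1810000) − (-507000) = 395000 Pa.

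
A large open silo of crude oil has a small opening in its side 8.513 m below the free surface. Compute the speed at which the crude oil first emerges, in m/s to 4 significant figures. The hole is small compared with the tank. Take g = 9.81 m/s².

Bernoulli from surface to hole (P equal, v_surface ≈ 0): v = √(2gh) = √(2×9.81×8.513) = 12.92 m/s.

v = 12.92 m/s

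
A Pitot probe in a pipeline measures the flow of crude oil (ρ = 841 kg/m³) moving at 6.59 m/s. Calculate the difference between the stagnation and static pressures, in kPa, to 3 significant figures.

At the stagnation point the flow is brought to rest, so Bernoulli gives P_stag − P_static = ½ρv².
ΔP = ½·841·6.59² = 18300 Pa.

ΔP ≈ 18.3 kPa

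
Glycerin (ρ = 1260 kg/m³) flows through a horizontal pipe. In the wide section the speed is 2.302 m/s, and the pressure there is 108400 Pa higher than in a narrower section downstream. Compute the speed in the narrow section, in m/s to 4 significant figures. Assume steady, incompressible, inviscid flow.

Horizontal Bernoulli: P₁ + ½ρv₁² = P₂ + ½ρv₂², so v₂² = v₁² + 2(P₁ − P₂)/ρ.
v₂ = √(2.302² + 2·108400/1260) = √(5.299 + 172.1) = 13.32 m/s.

v₂ ≈ 13.32 m/s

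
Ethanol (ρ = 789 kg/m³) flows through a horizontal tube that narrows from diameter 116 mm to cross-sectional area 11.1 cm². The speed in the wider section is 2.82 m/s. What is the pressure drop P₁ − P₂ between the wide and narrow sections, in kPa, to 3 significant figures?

Mass conservation (A₁v₁ = A₂v₂) gives v₂ = 2.82 × 106/11.1 = 26.8 m/s.
Bernoulli (h₁ = h₂): P₁ − P₂ = ½ρ(v₂² − v₁²).
P₁ − P₂ = ½·789·(26.8² − 2.82²) = ½·789·713 = 281000 Pa.

ΔP ≈ 281 kPa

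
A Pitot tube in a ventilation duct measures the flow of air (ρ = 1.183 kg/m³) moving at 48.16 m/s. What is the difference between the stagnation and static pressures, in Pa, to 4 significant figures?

ΔP ≈ 1372 Pa

At the stagnation point the flow is brought to rest, so Bernoulli gives P_stag − P_static = ½ρv².
ΔP = ½·1.183·48.16² = 1372 Pa.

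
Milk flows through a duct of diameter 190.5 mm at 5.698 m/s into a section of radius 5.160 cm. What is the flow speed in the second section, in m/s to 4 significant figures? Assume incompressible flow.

Continuity gives A₁v₁ = A₂v₂, so v₂ = (285.0 cm²)/(83.65 cm²) × 5.698 m/s = 19.42 m/s.

v₂ ≈ 19.42 m/s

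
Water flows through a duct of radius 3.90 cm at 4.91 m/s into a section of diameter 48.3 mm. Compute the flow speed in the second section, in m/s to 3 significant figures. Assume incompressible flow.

12.8 m/s

By continuity, v₂ = v₁·A₁/A₂ = 4.91·(47.8/18.3) = 12.8 m/s.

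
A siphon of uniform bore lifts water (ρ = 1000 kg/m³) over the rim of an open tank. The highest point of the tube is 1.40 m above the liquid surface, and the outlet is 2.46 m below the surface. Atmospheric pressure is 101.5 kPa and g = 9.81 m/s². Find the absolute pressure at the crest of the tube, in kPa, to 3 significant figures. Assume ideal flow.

P_top ≈ 63.6 kPa

From the surface to the outlet (both open to atmosphere, surface at rest): v = √(2g·h_out) = √(2·9.81·2.46) = 6.95 m/s.
With constant cross-section the crest speed equals v; applying Bernoulli from the surface up to the crest, P_top = P_atm − ½ρv² − ρg·h_top.
P_top = 101500 − ½·1000·6.95² − 1000·9.81·1.40 = 63600 Pa.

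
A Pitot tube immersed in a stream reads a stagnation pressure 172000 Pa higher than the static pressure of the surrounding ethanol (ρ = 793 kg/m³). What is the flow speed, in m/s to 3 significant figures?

Bernoulli between the free stream and the stagnation point: ½ρv² = P_stag − P_static.
v = √(2ΔP/ρ) = √(2·172000/793) = 20.8 m/s.

v = 20.8 m/s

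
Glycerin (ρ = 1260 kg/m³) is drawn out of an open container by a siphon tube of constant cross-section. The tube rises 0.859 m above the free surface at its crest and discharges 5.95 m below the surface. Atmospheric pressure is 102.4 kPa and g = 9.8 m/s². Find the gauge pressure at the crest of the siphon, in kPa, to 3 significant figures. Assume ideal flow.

P_gauge ≈ -84.1 kPa

The outlet speed comes from Torricelli: v = √(2g·5.95) = 10.8 m/s.
Continuity keeps v the same throughout the tube; from surface to crest, P_atm + 0 = P_top + ½ρv² + ρg·h_top.
P_top = 102400 − ½·1260·10.8² − 1260·9.8·0.859 = 18300 Pa. So P_gauge = P_top − P_atm = -84100 Pa.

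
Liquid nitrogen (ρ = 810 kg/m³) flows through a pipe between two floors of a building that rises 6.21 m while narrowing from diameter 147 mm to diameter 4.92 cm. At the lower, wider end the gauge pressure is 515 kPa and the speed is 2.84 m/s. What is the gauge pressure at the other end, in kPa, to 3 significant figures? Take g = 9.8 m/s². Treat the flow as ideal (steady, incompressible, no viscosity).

By continuity, v₂ = v₁·A₁/A₂ = 2.84·(170/19.0) = 25.4 m/s.
Energy conservation along the streamline gives P₂ = P₁ − ½ρ(v₂² − v₁²) − ρg(h₂ − h₁).
P₂ = 515000 + ½·810·(2.84² − 25.4²) − 810·9.8·(+6.21) = 515000 + (-257000) − (49300) = 209000 Pa.

P₂ ≈ 209 kPa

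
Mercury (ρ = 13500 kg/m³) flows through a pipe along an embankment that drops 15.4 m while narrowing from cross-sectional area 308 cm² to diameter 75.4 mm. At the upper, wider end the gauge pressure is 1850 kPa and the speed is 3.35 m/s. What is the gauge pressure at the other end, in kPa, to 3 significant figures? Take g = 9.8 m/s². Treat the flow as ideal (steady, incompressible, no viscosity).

By continuity, v₂ = v₁·A₁/A₂ = 3.35·(308/44.7) = 23.1 m/s.
Bernoulli: P₁ + ½ρv₁² + ρg h₁ = P₂ + ½ρv₂² + ρg h₂, so P₂ = P₁ + ½ρ(v₁² − v₂²) − ρg(h₂ − h₁).
P₂ = 1850000 + ½·13500·(3.35² − 23.1²) − 13500·9.8·(−15.4) = 1850000 + (-3530000) − (-2040000) = 359000 Pa.

P₂ ≈ 359 kPa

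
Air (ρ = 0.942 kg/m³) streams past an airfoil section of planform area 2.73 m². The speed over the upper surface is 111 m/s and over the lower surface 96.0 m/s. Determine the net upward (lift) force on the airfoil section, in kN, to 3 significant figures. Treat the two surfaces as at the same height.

With equal heights on the two surfaces, Bernoulli gives P_lower − P_upper = ½ρ(v_upper² − v_lower²).
ΔP = ½·0.942·(111² − 96.0²) = 1460 Pa.
Lift = ΔP · A = 1460 × 2.73 = 3990 N.

F ≈ 3.99 kN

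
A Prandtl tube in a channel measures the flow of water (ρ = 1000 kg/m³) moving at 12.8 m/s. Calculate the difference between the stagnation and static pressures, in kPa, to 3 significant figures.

Bernoulli between the free stream and the stagnation point: ½ρv² = P_stag − P_static.
ΔP = ½·1000·12.8² = 81900 Pa.

ΔP ≈ 81.9 kPa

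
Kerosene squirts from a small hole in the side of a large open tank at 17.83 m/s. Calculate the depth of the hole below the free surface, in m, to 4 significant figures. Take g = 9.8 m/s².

For a small hole in a large open tank, ½v² = gh, giving h = v²/(2g).
h = 17.83²/(2·9.8) = 317.9/19.60 = 16.22 m.

h ≈ 16.22 m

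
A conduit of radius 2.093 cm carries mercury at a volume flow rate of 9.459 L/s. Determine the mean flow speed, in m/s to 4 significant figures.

Q = 9.459 L/s = 0.009459 m³/s.
v = Q/A = 0.009459 / 0.001376 = 6.873 m/s.

v ≈ 6.873 m/s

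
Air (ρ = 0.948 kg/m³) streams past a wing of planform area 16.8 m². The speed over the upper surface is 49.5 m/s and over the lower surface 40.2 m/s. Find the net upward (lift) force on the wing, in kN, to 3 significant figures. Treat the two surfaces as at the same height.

From P + ½ρv² = const at equal height, P_low − P_up = ½ρ(v_up² − v_low²).
ΔP = ½·0.948·(49.5² − 40.2²) = 395 Pa.
Lift = ΔP · A = 395 × 16.8 = 6640 N.

6.64 kN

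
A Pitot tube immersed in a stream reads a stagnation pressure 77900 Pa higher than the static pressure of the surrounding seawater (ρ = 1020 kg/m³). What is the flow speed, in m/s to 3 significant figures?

Bernoulli between the free stream and the stagnation point: ½ρv² = P_stag − P_static.
v = √(2ΔP/ρ) = √(2·77900/1020) = 12.4 m/s.

12.4 m/s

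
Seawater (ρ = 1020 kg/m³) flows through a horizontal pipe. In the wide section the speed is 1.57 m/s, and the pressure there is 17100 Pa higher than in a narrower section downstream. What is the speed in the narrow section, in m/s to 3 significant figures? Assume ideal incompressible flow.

v₂ = 6.00 m/s

Horizontal Bernoulli: P₁ + ½ρv₁² = P₂ + ½ρv₂², so v₂² = v₁² + 2(P₁ − P₂)/ρ.
v₂ = √(1.57² + 2·17100/1020) = √(2.46 + 33.5) = 6.00 m/s.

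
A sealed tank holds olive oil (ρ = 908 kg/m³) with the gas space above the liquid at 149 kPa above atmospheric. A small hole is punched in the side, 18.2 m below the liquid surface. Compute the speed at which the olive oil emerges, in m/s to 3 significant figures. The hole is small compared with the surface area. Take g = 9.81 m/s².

v = 26.2 m/s

Take point 1 at the surface (v₁ ≈ 0) and point 2 at the hole (at atmospheric pressure). Bernoulli: P₁ + ρg h = P_atm + ½ρv₂².
With P₁ − P_atm = 149000 Pa, v₂ = √(2gh + 2ΔP/ρ) = √(2·9.81·18.2 + 2·149000/908) = 26.2 m/s.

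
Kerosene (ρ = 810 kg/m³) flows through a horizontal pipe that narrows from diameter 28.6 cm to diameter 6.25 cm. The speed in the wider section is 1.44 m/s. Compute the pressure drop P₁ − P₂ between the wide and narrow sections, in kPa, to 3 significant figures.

By continuity, v₂ = v₁·A₁/A₂ = 1.44·(642/30.7) = 30.2 m/s.
With no height change, Bernoulli's equation is P₁ + ½ρv₁² = P₂ + ½ρv₂².
P₁ − P₂ = ½·810·(30.2² − 1.44²) = ½·810·907 = 367000 Pa.

ΔP ≈ 367 kPa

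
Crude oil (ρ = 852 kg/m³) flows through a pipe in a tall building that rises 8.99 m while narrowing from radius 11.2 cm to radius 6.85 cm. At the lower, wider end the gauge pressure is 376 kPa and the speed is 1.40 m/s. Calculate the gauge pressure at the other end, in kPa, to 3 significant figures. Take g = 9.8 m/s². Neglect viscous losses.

By continuity, v₂ = v₁·A₁/A₂ = 1.40·(394/147) = 3.74 m/s.
Bernoulli: P₁ + ½ρv₁² + ρg h₁ = P₂ + ½ρv₂² + ρg h₂, so P₂ = P₁ + ½ρ(v₁² − v₂²) − ρg(h₂ − h₁).
P₂ = 376000 + ½·852·(1.40² − 3.74²) − 852·9.8·(+8.99) = 376000 + (-5130) − (75100) = 296000 Pa.

P₂ ≈ 296 kPa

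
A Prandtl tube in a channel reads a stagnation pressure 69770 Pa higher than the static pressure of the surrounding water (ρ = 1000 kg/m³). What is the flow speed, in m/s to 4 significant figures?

The dynamic pressure equals the rise in static pressure at the stagnation point: ΔP = ½ρv².
v = √(2ΔP/ρ) = √(2·69770/1000) = 11.81 m/s.

v = 11.81 m/s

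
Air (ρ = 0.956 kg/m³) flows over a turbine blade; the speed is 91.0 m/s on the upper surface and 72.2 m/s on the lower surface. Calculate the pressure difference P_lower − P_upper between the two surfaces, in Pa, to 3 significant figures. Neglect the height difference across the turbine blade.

The pressure is lower where the speed is higher: ΔP = ½ρ(v_up² − v_low²).
ΔP = ½·0.956·(91.0² − 72.2²) = 1470 Pa.

ΔP ≈ 1470 Pa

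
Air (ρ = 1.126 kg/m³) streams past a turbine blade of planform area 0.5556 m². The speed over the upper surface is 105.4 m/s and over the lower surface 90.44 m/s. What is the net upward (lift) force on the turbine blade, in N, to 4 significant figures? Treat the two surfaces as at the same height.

F ≈ 916.4 N

With equal heights on the two surfaces, Bernoulli gives P_lower − P_upper = ½ρ(v_upper² − v_lower²).
ΔP = ½·1.126·(105.4² − 90.44²) = 1649 Pa.
Lift = ΔP · A = 1649 × 0.5556 = 916.4 N.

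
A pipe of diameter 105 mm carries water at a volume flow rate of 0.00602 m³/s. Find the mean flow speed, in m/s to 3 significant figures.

Q = 0.00602 m³/s = 0.00602 m³/s.
v = Q/A = 0.00602 / 0.00866 = 0.695 m/s.

v ≈ 0.695 m/s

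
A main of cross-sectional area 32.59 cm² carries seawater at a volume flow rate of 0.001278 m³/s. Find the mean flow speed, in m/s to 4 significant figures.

Q = 0.001278 m³/s = 0.001278 m³/s.
v = Q/A = 0.001278 / 0.003259 = 0.3921 m/s.

v = 0.3921 m/s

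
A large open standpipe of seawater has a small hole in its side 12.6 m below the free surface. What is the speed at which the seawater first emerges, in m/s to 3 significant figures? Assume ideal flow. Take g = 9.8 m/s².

15.7 m/s

The surface is effectively still and both ends are open, so ½v² = gh and v = √(2·9.8·12.6) = 15.7 m/s.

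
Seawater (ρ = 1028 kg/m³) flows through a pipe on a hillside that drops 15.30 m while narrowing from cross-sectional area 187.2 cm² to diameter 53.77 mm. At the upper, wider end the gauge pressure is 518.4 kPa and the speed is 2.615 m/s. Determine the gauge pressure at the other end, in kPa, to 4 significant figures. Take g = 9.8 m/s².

The volume flow rate is constant, so v₂ = (A₁/A₂)v₁ = (187.2/22.71)·2.615 = 21.56 m/s.
Bernoulli: P₁ + ½ρv₁² + ρg h₁ = P₂ + ½ρv₂² + ρg h₂, so P₂ = P₁ + ½ρ(v₁² − v₂²) − ρg(h₂ − h₁).
P₂ = 518400 + ½·1028·(2.615² − 21.56²) − 1028·9.8·(−15.30) = 518400 + (-235400) − (-154100) = 437200 Pa.

P₂ = 437.2 kPa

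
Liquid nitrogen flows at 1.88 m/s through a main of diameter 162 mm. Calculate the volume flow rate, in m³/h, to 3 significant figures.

Q ≈ 140 m³/h

Q = A·v = 0.0206 m² × 1.88 m/s = 0.0388 m³/s.
Converting: 0.0388 m³/s × 3600 = 140 m³/h.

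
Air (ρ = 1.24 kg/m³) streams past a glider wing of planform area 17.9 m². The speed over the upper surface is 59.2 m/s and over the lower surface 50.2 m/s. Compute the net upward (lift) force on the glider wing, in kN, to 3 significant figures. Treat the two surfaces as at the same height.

With equal heights on the two surfaces, Bernoulli gives P_lower − P_upper = ½ρ(v_upper² − v_lower²).
ΔP = ½·1.24·(59.2² − 50.2²) = 610 Pa.
Lift = ΔP · A = 610 × 17.9 = 10900 N.

F ≈ 10.9 kN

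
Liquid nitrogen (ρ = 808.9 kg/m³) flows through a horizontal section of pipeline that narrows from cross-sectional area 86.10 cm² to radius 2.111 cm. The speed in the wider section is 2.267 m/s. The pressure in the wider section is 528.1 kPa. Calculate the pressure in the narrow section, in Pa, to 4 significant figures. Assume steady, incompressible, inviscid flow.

451600 Pa

The volume flow rate is constant, so v₂ = (A₁/A₂)v₁ = (86.10/14.00)·2.267 = 13.94 m/s.
With no height change, Bernoulli's equation is P₁ + ½ρv₁² = P₂ + ½ρv₂².
P₂ = P₁ − ½ρ(v₂² − v₁²) = 528100 − ½·808.9·(13.94² − 2.267²) = 528100 − 76540 = 451600 Pa.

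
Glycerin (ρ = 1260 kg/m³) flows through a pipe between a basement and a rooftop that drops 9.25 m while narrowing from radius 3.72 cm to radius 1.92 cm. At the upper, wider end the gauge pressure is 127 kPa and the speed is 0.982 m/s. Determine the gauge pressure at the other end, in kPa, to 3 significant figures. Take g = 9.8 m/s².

The volume flow rate is constant, so v₂ = (A₁/A₂)v₁ = (43.5/11.6)·0.982 = 3.69 m/s.
Applying Bernoulli between the two ends and solving for P₂: P₂ = P₁ + ½ρ(v₁² − v₂²) − ρgΔh.
P₂ = 127000 + ½·1260·(0.982² − 3.69²) − 1260·9.8·(−9.25) = 127000 + (-7950) − (-114000) = 233000 Pa.

P₂ ≈ 233 kPa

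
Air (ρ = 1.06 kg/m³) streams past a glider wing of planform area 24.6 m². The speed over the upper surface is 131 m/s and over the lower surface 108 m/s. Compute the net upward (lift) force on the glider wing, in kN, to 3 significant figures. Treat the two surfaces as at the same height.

With equal heights on the two surfaces, Bernoulli gives P_lower − P_upper = ½ρ(v_upper² − v_lower²).
ΔP = ½·1.06·(131² − 108²) = 2910 Pa.
Lift = ΔP · A = 2910 × 24.6 = 71700 N.

F = 71.7 kN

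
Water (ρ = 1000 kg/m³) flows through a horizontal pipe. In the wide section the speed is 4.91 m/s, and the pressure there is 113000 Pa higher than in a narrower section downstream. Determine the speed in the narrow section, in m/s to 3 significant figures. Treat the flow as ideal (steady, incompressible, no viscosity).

15.8 m/s

With h₁ = h₂, rearranging Bernoulli gives v₂ = √(v₁² + 2ΔP/ρ).
v₂ = √(4.91² + 2·113000/1000) = √(24.1 + 226) = 15.8 m/s.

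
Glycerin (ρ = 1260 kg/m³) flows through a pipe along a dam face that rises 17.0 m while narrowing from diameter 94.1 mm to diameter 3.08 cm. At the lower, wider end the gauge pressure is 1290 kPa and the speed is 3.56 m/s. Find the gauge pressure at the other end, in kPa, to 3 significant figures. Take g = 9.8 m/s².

P₂ = 392 kPa

The volume flow rate is constant, so v₂ = (A₁/A₂)v₁ = (69.5/7.45)·3.56 = 33.2 m/s.
Bernoulli: P₁ + ½ρv₁² + ρg h₁ = P₂ + ½ρv₂² + ρg h₂, so P₂ = P₁ + ½ρ(v₁² − v₂²) − ρg(h₂ − h₁).
P₂ = 1290000 + ½·1260·(3.56² − 33.2²) − 1260·9.8·(+17.0) = 1290000 + (-688000) − (210000) = 392000 Pa.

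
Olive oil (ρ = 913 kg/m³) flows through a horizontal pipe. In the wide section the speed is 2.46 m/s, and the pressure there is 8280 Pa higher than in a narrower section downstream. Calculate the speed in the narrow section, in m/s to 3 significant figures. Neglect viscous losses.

v₂ = 4.92 m/s

Along the level pipe P + ½ρv² is conserved, hence v₂² = v₁² + 2(P₁ − P₂)/ρ.
v₂ = √(2.46² + 2·8280/913) = √(6.05 + 18.1) = 4.92 m/s.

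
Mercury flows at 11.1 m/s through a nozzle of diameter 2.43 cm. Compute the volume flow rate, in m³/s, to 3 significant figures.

Q = A·v = 0.000464 m² × 11.1 m/s = 0.00515 m³/s.

Q = 0.00515 m³/s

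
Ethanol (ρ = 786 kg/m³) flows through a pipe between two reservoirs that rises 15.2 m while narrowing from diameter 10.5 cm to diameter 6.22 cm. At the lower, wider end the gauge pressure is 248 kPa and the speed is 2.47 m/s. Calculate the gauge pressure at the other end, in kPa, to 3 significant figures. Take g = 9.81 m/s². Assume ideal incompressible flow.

The volume flow rate is constant, so v₂ = (A₁/A₂)v₁ = (86.6/30.4)·2.47 = 7.04 m/s.
Bernoulli: P₁ + ½ρv₁² + ρg h₁ = P₂ + ½ρv₂² + ρg h₂, so P₂ = P₁ + ½ρ(v₁² − v₂²) − ρg(h₂ − h₁).
P₂ = 248000 + ½·786·(2.47² − 7.04²) − 786·9.81·(+15.2) = 248000 + (-17100) − (117000) = 114000 Pa.

114 kPa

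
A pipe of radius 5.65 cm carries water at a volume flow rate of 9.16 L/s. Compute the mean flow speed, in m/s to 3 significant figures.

Q = 9.16 L/s = 0.00916 m³/s.
v = Q/A = 0.00916 / 0.0100 = 0.913 m/s.

v ≈ 0.913 m/s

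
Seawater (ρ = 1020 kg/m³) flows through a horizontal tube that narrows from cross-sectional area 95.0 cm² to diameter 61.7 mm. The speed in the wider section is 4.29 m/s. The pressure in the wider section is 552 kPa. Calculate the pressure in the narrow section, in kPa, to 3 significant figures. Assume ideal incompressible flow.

By continuity, v₂ = v₁·A₁/A₂ = 4.29·(95.0/29.9) = 13.6 m/s.
The pipe is horizontal, so Bernoulli reduces to P₁ + ½ρv₁² = P₂ + ½ρv₂².
P₂ = P₁ − ½ρ(v₂² − v₁²) = 552000 − ½·1020·(13.6² − 4.29²) = 552000 − 85400 = 467000 Pa.

P₂ ≈ 467 kPa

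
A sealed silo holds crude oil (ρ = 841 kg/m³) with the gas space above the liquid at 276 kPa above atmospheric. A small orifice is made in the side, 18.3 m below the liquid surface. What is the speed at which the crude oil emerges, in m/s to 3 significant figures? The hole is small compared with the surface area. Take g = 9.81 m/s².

Take point 1 at the surface (v₁ ≈ 0) and point 2 at the hole (at atmospheric pressure). Bernoulli: P₁ + ρg h = P_atm + ½ρv₂².
With P₁ − P_atm = 276000 Pa, v₂ = √(2gh + 2ΔP/ρ) = √(2·9.81·18.3 + 2·276000/841) = 31.9 m/s.

v = 31.9 m/s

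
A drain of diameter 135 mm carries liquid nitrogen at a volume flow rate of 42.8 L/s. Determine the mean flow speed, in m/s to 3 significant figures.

Q = 42.8 L/s = 0.0428 m³/s.
v = Q/A = 0.0428 / 0.0143 = 2.99 m/s.

v ≈ 2.99 m/s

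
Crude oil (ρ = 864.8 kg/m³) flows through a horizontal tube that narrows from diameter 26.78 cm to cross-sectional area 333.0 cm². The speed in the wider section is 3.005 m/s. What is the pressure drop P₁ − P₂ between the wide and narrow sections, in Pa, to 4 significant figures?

7267 Pa

By continuity, v₂ = v₁·A₁/A₂ = 3.005·(563.3/333.0) = 5.083 m/s.
Bernoulli (h₁ = h₂): P₁ − P₂ = ½ρ(v₂² − v₁²).
P₁ − P₂ = ½·864.8·(5.083² − 3.005²) = ½·864.8·16.81 = 7267 Pa.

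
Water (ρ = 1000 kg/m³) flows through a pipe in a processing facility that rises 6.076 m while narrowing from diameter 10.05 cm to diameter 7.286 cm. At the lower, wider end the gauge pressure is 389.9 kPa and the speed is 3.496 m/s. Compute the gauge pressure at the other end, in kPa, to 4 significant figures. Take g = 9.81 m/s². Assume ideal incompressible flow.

Mass conservation (A₁v₁ = A₂v₂) gives v₂ = 3.496 × 79.33/41.69 = 6.652 m/s.
Applying Bernoulli between the two ends and solving for P₂: P₂ = P₁ + ½ρ(v₁² − v₂²) − ρgΔh.
P₂ = 389900 + ½·1000·(3.496² − 6.652²) − 1000·9.81·(+6.076) = 389900 + (-16010) − (59610) = 314300 Pa.

P₂ ≈ 314.3 kPa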